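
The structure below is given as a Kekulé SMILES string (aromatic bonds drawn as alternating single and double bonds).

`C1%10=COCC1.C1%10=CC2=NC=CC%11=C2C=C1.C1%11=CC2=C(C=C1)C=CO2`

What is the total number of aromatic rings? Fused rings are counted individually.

4

The SMILES encodes a five-membered ring of four carbons and one oxygen, with one C=C double bond and two sp³ carbons; two fused six-membered rings, each with three alternating double bonds; one ring is all carbon and the other has one ring nitrogen; a six-membered carbon ring with three alternating C=C double bonds, fused to a five-membered ring containing one oxygen and two C=C double bonds.
The 5-membered ring with one oxygen has two sp³ carbons, so it is not fully conjugated — not aromatic (2,3-dihydrofuran).
The fused 6/6-membered bicyclic (with one nitrogen) is a single π system with 10 sp² atoms and 10 π electrons from ring double bonds. 10 = 4(2)+2, so the system is aromatic and both rings count as aromatic (quinoline).
The fused 6/5-membered bicyclic (with one oxygen) is a single π system with 9 sp² atoms and 10 π electrons from ring double bonds plus a heteroatom lone pair. 10 = 4(2)+2, so the system is aromatic and both rings count as aromatic (benzofuran).
4 of the 5 rings are aromatic. Total: 4.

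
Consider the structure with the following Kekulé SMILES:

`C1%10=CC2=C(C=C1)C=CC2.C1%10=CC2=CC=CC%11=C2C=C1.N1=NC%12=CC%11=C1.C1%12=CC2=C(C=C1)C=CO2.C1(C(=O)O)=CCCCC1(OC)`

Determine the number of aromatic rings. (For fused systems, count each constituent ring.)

The SMILES encodes a six-membered carbon ring with three alternating C=C double bonds, fused to a five-membered carbon ring containing one C=C double bond and one sp³ carbon; two fused six-membered carbon rings, each with three alternating C=C double bonds; a six-membered ring with two adjacent nitrogens and three alternating double bonds; a six-membered carbon ring with three alternating C=C double bonds, fused to a five-membered ring containing one oxygen and two C=C double bonds; a six-membered carbon ring with one C=C double bond.
The 6-membered ring is fully conjugated (every ring atom contributes a p orbital); 3 ring double bonds give 6 π electrons. Since 6 = 4n+2 (n=1), it is aromatic (benzene ring).
The 5-membered ring has one sp³ carbon, so it is not fully conjugated — not aromatic (cyclopentene ring).
The fused 6/6-membered bicyclic is a single π system with 10 sp² atoms and 10 π electrons from ring double bonds. 10 = 4(2)+2, so the system is aromatic and both rings count as aromatic (naphthalene).
The 6-membered ring with two nitrogens (1,2) is fully conjugated (every ring atom contributes a p orbital); 3 ring double bonds give 6 π electrons. 6 = 4(1)+2, so it is aromatic (pyridazine).
The fused 6/5-membered bicyclic (with one oxygen) is a single π system with 9 sp² atoms and 10 π electrons from ring double bonds plus a heteroatom lone pair. 10 = 4(2)+2, so the system is aromatic and both rings count as aromatic (benzofuran).
The second 6-membered ring has four sp³ carbons, so it is not fully conjugated — not aromatic (cyclohexene).
6 of the 8 rings are aromatic. Total: 6.

6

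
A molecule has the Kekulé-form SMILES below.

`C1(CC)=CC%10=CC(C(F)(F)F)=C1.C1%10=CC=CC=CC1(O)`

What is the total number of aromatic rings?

1

The SMILES encodes a six-membered carbon ring with three alternating C=C double bonds; a seven-membered carbon ring with three C=C double bonds and one sp³ carbon.
The 6-membered ring has a continuous p-orbital overlap around the ring; 3 ring double bonds give 6 π electrons. That satisfies 4n+2 with n=1, so it is aromatic (benzene).
The 7-membered ring has one sp³ carbon, so it is not fully conjugated — not aromatic (cycloheptatriene).
1 of the 2 rings is aromatic. Total: 1.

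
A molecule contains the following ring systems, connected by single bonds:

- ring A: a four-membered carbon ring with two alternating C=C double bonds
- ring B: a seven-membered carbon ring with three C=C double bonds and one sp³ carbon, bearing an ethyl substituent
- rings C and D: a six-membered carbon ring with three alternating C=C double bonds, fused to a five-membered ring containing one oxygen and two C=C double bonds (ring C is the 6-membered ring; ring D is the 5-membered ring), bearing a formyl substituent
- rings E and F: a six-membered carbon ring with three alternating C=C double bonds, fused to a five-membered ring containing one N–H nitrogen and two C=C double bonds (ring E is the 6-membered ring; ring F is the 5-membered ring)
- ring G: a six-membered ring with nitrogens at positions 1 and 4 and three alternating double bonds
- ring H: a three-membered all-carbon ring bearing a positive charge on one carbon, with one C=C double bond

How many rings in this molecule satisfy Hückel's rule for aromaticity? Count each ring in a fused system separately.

6

Ring A has only sp² ring atoms; a planar conformation would have a fully conjugated π system of 4 electrons. But 4 = 4(1), which is 4n not 4n+2, so ring A is not aromatic (cyclobutadiene) — cyclobutadiene is antiaromatic and distorts to a rectangle.
Ring B has one sp³ carbon, so it is not fully conjugated — not aromatic (cycloheptatriene).
Rings C and D form a fused bicyclic system (with one oxygen) with 9 sp² atoms and 10 π electrons from ring double bonds plus a heteroatom lone pair. 10 = 4(2)+2, so the system is aromatic and both rings count as aromatic (benzofuran).
Rings E and F form a fused bicyclic system (with one N–H) with 9 sp² atoms and 10 π electrons from ring double bonds plus a heteroatom lone pair. 10 = 4(2)+2, so the system is aromatic and both rings count as aromatic (indole).
Ring G is planar and fully conjugated; 3 ring double bonds give 6 π electrons. That satisfies 4n+2 with n=1, so ring G is aromatic (pyrazine).
Ring H has a continuous p-orbital overlap around the ring; 1 ring double bond (2 π electrons) plus the carbocation's empty p orbital (0, but keeps the ring conjugated) give 2 π electrons. That satisfies 4n+2 with n=0, so ring H is aromatic (cyclopropenyl cation).
Aromatic: C, D, E, F, G, H. Total: 6.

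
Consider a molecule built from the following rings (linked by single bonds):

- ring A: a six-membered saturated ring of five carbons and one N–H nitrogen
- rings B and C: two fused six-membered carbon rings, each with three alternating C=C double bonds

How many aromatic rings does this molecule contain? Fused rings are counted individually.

Ring A has only sp³ atoms, so it is not fully conjugated — not aromatic (piperidine).
Rings B and C form a fused bicyclic system with 10 sp² atoms and 10 π electrons from ring double bonds. 10 = 4(2)+2, so the system is aromatic and both rings count as aromatic (naphthalene).
Aromatic: B, C. Total: 2.

2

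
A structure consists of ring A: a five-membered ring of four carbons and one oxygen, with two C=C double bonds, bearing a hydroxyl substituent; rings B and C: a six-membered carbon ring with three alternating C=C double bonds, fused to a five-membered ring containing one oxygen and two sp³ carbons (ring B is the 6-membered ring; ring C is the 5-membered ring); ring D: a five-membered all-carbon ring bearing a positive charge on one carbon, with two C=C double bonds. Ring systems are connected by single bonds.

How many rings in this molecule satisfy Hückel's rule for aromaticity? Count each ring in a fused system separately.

2

Ring A has a continuous p-orbital overlap around the ring; 2 ring double bonds (4 π electrons) plus a heteroatom lone pair (2) give 6 π electrons. Since 6 = 4n+2 (n=1), ring A is aromatic (furan).
Ring B is planar and fully conjugated; 3 ring double bonds give 6 π electrons. That satisfies 4n+2 with n=1, so ring B is aromatic (benzene ring).
Ring C has two sp³ carbons, so it is not fully conjugated — not aromatic (oxolane ring).
Ring D has only sp² ring atoms; a planar conformation would have a fully conjugated π system of 4 electrons. But 4 = 4(1), which is 4n not 4n+2, so ring D is not aromatic (cyclopentadienyl cation).
Aromatic: A, B. Total: 2.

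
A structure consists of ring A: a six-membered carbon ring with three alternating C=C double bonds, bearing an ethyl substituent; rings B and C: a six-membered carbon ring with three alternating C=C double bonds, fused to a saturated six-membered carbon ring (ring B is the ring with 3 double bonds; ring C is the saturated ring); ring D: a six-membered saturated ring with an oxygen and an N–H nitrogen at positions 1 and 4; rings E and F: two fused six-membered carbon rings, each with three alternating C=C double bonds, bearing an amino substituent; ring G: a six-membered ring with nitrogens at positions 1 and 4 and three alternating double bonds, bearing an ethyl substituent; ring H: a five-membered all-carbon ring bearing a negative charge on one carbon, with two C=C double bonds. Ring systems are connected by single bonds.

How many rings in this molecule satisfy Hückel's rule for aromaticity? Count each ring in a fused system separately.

6

Ring A is fully conjugated (every ring atom contributes a p orbital); 3 ring double bonds give 6 π electrons. Since 6 = 4n+2 (n=1), ring A is aromatic (benzene).
Ring B has a continuous p-orbital overlap around the ring; 3 ring double bonds give 6 π electrons. 6 = 4(1)+2, so ring B is aromatic (benzene ring).
Ring C has four sp³ carbons, so it is not fully conjugated — not aromatic (cyclohexane ring).
Ring D has only sp³ atoms, so it is not fully conjugated — not aromatic (morpholine).
Rings E and F form a fused bicyclic system with 10 sp² atoms and 10 π electrons from ring double bonds. 10 = 4(2)+2, so the system is aromatic and both rings count as aromatic (naphthalene).
Ring G has a continuous p-orbital overlap around the ring; 3 ring double bonds give 6 π electrons. Since 6 = 4n+2 (n=1), ring G is aromatic (pyrazine).
Ring H is planar and fully conjugated; 2 ring double bonds (4 π electrons) plus the carbanion lone pair (2) give 6 π electrons. 6 = 4(1)+2, so ring H is aromatic (cyclopentadienyl anion).
Aromatic: A, B, E, F, G, H. Total: 6.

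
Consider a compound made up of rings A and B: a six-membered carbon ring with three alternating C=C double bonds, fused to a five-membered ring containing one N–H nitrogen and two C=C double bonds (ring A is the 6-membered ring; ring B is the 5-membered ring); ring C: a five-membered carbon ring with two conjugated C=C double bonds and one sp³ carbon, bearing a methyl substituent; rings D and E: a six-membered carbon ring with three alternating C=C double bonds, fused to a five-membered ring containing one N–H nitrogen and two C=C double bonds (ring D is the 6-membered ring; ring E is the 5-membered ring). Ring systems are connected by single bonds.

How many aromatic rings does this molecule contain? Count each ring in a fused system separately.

4

Rings A and B form a fused bicyclic system (with one N–H) with 9 sp² atoms and 10 π electrons from ring double bonds plus a heteroatom lone pair. 10 = 4(2)+2, so the system is aromatic and both rings count as aromatic (indole).
Ring C has one sp³ carbon, so it is not fully conjugated — not aromatic (cyclopentadiene).
Rings D and E form a fused bicyclic system (with one N–H) with 9 sp² atoms and 10 π electrons from ring double bonds plus a heteroatom lone pair. 10 = 4(2)+2, so the system is aromatic and both rings count as aromatic (indole).
Aromatic: A, B, D, E. Total: 4.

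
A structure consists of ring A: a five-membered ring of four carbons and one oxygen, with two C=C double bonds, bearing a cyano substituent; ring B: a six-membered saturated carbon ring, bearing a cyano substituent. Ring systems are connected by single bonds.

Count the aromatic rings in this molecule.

Ring A is fully conjugated (every ring atom contributes a p orbital); 2 ring double bonds (4 π electrons) plus a heteroatom lone pair (2) give 6 π electrons. Since 6 = 4n+2 (n=1), ring A is aromatic (furan).
Ring B has only sp³ atoms, so it is not fully conjugated — not aromatic (cyclohexane).
Aromatic: A. Total: 1.

1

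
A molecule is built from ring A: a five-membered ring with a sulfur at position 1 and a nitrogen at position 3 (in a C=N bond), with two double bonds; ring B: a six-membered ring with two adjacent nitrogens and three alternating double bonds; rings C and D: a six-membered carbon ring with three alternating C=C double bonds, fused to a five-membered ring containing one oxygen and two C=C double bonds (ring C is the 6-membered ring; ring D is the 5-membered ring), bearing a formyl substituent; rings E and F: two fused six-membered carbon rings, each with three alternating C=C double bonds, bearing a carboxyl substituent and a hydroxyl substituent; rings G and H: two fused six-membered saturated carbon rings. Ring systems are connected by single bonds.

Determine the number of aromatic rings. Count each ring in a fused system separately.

6

Ring A is planar and fully conjugated; 2 ring double bonds (4 π electrons) plus a heteroatom lone pair (2) give 6 π electrons. Since 6 = 4n+2 (n=1), ring A is aromatic (thiazole).
Ring B is fully conjugated (every ring atom contributes a p orbital); 3 ring double bonds give 6 π electrons. That satisfies 4n+2 with n=1, so ring B is aromatic (pyridazine).
Rings C and D form a fused bicyclic system (with one oxygen) with 9 sp² atoms and 10 π electrons from ring double bonds plus a heteroatom lone pair. 10 = 4(2)+2, so the system is aromatic and both rings count as aromatic (benzofuran).
Rings E and F form a fused bicyclic system with 10 sp² atoms and 10 π electrons from ring double bonds. 10 = 4(2)+2, so the system is aromatic and both rings count as aromatic (naphthalene).
Ring G has only sp³ atoms, so it is not fully conjugated — not aromatic (cyclohexane ring).
Ring H has only sp³ atoms, so it is not fully conjugated — not aromatic (cyclohexane ring).
Aromatic: A, B, C, D, E, F. Total: 6.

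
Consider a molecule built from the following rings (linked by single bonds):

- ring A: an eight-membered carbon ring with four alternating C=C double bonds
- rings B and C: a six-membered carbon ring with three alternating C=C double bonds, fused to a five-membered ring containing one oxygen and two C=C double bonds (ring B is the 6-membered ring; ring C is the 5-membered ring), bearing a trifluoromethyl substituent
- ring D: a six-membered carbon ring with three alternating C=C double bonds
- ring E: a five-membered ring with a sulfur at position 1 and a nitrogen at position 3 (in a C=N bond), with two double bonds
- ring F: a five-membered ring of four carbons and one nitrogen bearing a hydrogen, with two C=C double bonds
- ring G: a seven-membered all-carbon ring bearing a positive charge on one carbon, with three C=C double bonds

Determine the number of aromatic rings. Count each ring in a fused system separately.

Ring A has only sp² ring atoms; a planar conformation would have a fully conjugated π system of 8 electrons. But 8 = 4(2), which is 4n not 4n+2, so ring A is not aromatic (cyclooctatetraene) — cyclooctatetraene distorts into a non-planar tub to avoid antiaromaticity.
Rings B and C form a fused bicyclic system (with one oxygen) with 9 sp² atoms and 10 π electrons from ring double bonds plus a heteroatom lone pair. 10 = 4(2)+2, so the system is aromatic and both rings count as aromatic (benzofuran).
Ring D is fully conjugated (every ring atom contributes a p orbital); 3 ring double bonds give 6 π electrons. 6 = 4(1)+2, so ring D is aromatic (benzene).
Ring E has a continuous p-orbital overlap around the ring; 2 ring double bonds (4 π electrons) plus a heteroatom lone pair (2) give 6 π electrons. 6 = 4(1)+2, so ring E is aromatic (thiazole).
Ring F has a continuous p-orbital overlap around the ring; 2 ring double bonds (4 π electrons) plus a heteroatom lone pair (2) give 6 π electrons. That satisfies 4n+2 with n=1, so ring F is aromatic (pyrrole).
Ring G has a continuous p-orbital overlap around the ring; 3 ring double bonds (6 π electrons) plus the carbocation's empty p orbital (0, but keeps the ring conjugated) give 6 π electrons. 6 = 4(1)+2, so ring G is aromatic (tropylium cation).
Aromatic: B, C, D, E, F, G. Total: 6.

6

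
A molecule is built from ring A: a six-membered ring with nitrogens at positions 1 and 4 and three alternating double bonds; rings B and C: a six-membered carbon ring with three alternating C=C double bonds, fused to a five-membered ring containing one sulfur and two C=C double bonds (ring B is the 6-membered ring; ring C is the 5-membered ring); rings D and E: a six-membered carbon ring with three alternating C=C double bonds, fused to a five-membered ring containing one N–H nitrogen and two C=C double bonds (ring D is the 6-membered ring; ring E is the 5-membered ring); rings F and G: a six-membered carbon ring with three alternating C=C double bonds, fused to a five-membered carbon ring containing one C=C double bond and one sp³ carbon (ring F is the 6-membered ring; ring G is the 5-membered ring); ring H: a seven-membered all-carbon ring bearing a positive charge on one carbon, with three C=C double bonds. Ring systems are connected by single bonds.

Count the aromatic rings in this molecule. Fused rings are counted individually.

7

Ring A is planar and fully conjugated; 3 ring double bonds give 6 π electrons. That satisfies 4n+2 with n=1, so ring A is aromatic (pyrazine).
Rings B and C form a fused bicyclic system (with one sulfur) with 9 sp² atoms and 10 π electrons from ring double bonds plus a heteroatom lone pair. 10 = 4(2)+2, so the system is aromatic and both rings count as aromatic (benzothiophene).
Rings D and E form a fused bicyclic system (with one N–H) with 9 sp² atoms and 10 π electrons from ring double bonds plus a heteroatom lone pair. 10 = 4(2)+2, so the system is aromatic and both rings count as aromatic (indole).
Ring F is planar and fully conjugated; 3 ring double bonds give 6 π electrons. Since 6 = 4n+2 (n=1), ring F is aromatic (benzene ring).
Ring G has one sp³ carbon, so it is not fully conjugated — not aromatic (cyclopentene ring).
Ring H is planar and fully conjugated; 3 ring double bonds (6 π electrons) plus the carbocation's empty p orbital (0, but keeps the ring conjugated) give 6 π electrons. That satisfies 4n+2 with n=1, so ring H is aromatic (tropylium cation).
Aromatic: A, B, C, D, E, F, H. Total: 7.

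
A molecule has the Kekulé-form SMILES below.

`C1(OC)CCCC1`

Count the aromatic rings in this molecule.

0

The SMILES encodes a five-membered saturated carbon ring.
The 5-membered ring has only sp³ atoms, so it is not fully conjugated — not aromatic (cyclopentane).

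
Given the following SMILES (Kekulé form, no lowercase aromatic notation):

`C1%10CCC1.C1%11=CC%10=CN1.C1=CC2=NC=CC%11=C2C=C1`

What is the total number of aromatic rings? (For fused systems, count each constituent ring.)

3

The SMILES encodes a four-membered saturated carbon ring; a five-membered ring of four carbons and one nitrogen bearing a hydrogen, with two C=C double bonds; two fused six-membered rings, each with three alternating double bonds; one ring is all carbon and the other has one ring nitrogen.
The 4-membered ring has only sp³ atoms, so it is not fully conjugated — not aromatic (cyclobutane).
The 5-membered ring with one N–H is fully conjugated (every ring atom contributes a p orbital); 2 ring double bonds (4 π electrons) plus a heteroatom lone pair (2) give 6 π electrons. Since 6 = 4n+2 (n=1), it is aromatic (pyrrole).
The fused 6/6-membered bicyclic (with one nitrogen) is a single π system with 10 sp² atoms and 10 π electrons from ring double bonds. 10 = 4(2)+2, so the system is aromatic and both rings count as aromatic (quinoline).
3 of the 4 rings are aromatic. Total: 3.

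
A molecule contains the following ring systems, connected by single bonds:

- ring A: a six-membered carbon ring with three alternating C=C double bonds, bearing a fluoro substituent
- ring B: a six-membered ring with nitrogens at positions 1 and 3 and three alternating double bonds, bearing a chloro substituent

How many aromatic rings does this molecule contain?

Ring A has a continuous p-orbital overlap around the ring; 3 ring double bonds give 6 π electrons. That satisfies 4n+2 with n=1, so ring A is aromatic (benzene).
Ring B has a continuous p-orbital overlap around the ring; 3 ring double bonds give 6 π electrons. 6 = 4(1)+2, so ring B is aromatic (pyrimidine).
Aromatic: A, B. Total: 2.

2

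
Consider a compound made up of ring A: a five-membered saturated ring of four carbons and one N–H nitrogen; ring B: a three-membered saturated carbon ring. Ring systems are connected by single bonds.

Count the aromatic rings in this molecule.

Ring A has only sp³ atoms, so it is not fully conjugated — not aromatic (pyrrolidine).
Ring B has only sp³ atoms, so it is not fully conjugated — not aromatic (cyclopropane).
No ring is aromatic. Total: 0.

0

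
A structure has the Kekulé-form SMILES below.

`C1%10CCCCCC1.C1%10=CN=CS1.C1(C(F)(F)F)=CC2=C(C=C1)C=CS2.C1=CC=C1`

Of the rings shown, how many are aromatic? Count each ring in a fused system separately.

The SMILES encodes a seven-membered saturated carbon ring; a five-membered ring with a sulfur at position 1 and a nitrogen at position 3 (in a C=N bond), with two double bonds; a six-membered carbon ring with three alternating C=C double bonds, fused to a five-membered ring containing one sulfur and two C=C double bonds; a four-membered carbon ring with two alternating C=C double bonds.
The 7-membered ring has only sp³ atoms, so it is not fully conjugated — not aromatic (cycloheptane).
The 5-membered ring with one sulfur and one =N– is planar and fully conjugated; 2 ring double bonds (4 π electrons) plus a heteroatom lone pair (2) give 6 π electrons. 6 = 4(1)+2, so it is aromatic (thiazole).
The fused 6/5-membered bicyclic (with one sulfur) is a single π system with 9 sp² atoms and 10 π electrons from ring double bonds plus a heteroatom lone pair. 10 = 4(2)+2, so the system is aromatic and both rings count as aromatic (benzothiophene).
The 4-membered ring has only sp² ring atoms; a planar conformation would have a fully conjugated π system of 4 electrons. But 4 = 4(1), which is 4n not 4n+2, so it is not aromatic (cyclobutadiene) — cyclobutadiene is antiaromatic and distorts to a rectangle.
3 of the 5 rings are aromatic. Total: 3.

3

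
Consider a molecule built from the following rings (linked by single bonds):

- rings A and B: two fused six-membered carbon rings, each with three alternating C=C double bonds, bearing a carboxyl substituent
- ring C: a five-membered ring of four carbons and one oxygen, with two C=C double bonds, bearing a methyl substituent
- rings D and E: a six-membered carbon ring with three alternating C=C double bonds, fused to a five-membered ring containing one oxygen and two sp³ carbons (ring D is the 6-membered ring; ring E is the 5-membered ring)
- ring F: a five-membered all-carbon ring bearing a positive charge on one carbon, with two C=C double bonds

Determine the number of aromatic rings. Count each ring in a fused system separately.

4

Rings A and B form a fused bicyclic system with 10 sp² atoms and 10 π electrons from ring double bonds. 10 = 4(2)+2, so the system is aromatic and both rings count as aromatic (naphthalene).
Ring C is fully conjugated (every ring atom contributes a p orbital); 2 ring double bonds (4 π electrons) plus a heteroatom lone pair (2) give 6 π electrons. 6 = 4(1)+2, so ring C is aromatic (furan).
Ring D has a continuous p-orbital overlap around the ring; 3 ring double bonds give 6 π electrons. 6 = 4(1)+2, so ring D is aromatic (benzene ring).
Ring E has two sp³ carbons, so it is not fully conjugated — not aromatic (oxolane ring).
Ring F has only sp² ring atoms; a planar conformation would have a fully conjugated π system of 4 electrons. But 4 = 4(1), which is 4n not 4n+2, so ring F is not aromatic (cyclopentadienyl cation).
Aromatic: A, B, C, D. Total: 4.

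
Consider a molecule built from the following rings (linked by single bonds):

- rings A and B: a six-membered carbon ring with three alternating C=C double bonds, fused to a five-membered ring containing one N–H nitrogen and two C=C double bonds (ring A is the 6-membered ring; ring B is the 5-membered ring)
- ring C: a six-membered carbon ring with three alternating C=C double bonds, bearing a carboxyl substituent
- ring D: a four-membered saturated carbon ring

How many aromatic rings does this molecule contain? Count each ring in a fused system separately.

Rings A and B form a fused bicyclic system (with one N–H) with 9 sp² atoms and 10 π electrons from ring double bonds plus a heteroatom lone pair. 10 = 4(2)+2, so the system is aromatic and both rings count as aromatic (indole).
Ring C is fully conjugated (every ring atom contributes a p orbital); 3 ring double bonds give 6 π electrons. Since 6 = 4n+2 (n=1), ring C is aromatic (benzene).
Ring D has only sp³ atoms, so it is not fully conjugated — not aromatic (cyclobutane).
Aromatic: A, B, C. Total: 3.

3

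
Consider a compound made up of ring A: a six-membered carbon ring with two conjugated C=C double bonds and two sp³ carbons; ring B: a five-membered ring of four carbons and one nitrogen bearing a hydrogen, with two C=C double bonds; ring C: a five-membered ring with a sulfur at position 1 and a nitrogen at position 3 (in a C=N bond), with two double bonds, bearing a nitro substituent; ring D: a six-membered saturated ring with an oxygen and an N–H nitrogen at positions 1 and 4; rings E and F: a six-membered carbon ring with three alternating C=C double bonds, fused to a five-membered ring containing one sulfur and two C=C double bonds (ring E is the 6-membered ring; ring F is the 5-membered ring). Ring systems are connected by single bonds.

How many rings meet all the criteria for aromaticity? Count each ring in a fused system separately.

4

Ring A has two sp³ carbons, so it is not fully conjugated — not aromatic (1,3-cyclohexadiene).
Ring B is fully conjugated (every ring atom contributes a p orbital); 2 ring double bonds (4 π electrons) plus a heteroatom lone pair (2) give 6 π electrons. 6 = 4(1)+2, so ring B is aromatic (pyrrole).
Ring C is planar and fully conjugated; 2 ring double bonds (4 π electrons) plus a heteroatom lone pair (2) give 6 π electrons. 6 = 4(1)+2, so ring C is aromatic (thiazole).
Ring D has only sp³ atoms, so it is not fully conjugated — not aromatic (morpholine).
Rings E and F form a fused bicyclic system (with one sulfur) with 9 sp² atoms and 10 π electrons from ring double bonds plus a heteroatom lone pair. 10 = 4(2)+2, so the system is aromatic and both rings count as aromatic (benzothiophene).
Aromatic: B, C, E, F. Total: 4.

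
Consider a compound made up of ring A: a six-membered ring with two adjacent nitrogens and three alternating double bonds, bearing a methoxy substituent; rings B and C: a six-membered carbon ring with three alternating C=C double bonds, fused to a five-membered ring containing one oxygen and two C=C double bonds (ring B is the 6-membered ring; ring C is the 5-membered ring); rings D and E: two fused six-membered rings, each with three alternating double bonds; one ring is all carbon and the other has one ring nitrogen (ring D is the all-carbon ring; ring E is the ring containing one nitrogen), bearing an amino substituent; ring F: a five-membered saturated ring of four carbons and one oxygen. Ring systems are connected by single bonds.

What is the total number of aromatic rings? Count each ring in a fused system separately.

5

Ring A is fully conjugated (every ring atom contributes a p orbital); 3 ring double bonds give 6 π electrons. Since 6 = 4n+2 (n=1), ring A is aromatic (pyridazine).
Rings B and C form a fused bicyclic system (with one oxygen) with 9 sp² atoms and 10 π electrons from ring double bonds plus a heteroatom lone pair. 10 = 4(2)+2, so the system is aromatic and both rings count as aromatic (benzofuran).
Rings D and E form a fused bicyclic system (with one nitrogen) with 10 sp² atoms and 10 π electrons from ring double bonds. 10 = 4(2)+2, so the system is aromatic and both rings count as aromatic (quinoline).
Ring F has only sp³ atoms, so it is not fully conjugated — not aromatic (tetrahydrofuran).
Aromatic: A, B, C, D, E. Total: 5.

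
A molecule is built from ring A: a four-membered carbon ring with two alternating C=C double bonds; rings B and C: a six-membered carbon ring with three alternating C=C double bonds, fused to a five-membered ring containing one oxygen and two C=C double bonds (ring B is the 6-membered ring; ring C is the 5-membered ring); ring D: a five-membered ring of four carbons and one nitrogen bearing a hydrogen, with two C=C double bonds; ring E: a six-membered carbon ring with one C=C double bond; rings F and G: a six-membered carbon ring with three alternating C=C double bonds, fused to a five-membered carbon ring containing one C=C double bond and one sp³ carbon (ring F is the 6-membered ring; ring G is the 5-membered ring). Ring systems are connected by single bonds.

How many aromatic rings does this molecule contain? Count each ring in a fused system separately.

4

Ring A has only sp² ring atoms; a planar conformation would have a fully conjugated π system of 4 electrons. But 4 = 4(1), which is 4n not 4n+2, so ring A is not aromatic (cyclobutadiene) — cyclobutadiene is antiaromatic and distorts to a rectangle.
Rings B and C form a fused bicyclic system (with one oxygen) with 9 sp² atoms and 10 π electrons from ring double bonds plus a heteroatom lone pair. 10 = 4(2)+2, so the system is aromatic and both rings count as aromatic (benzofuran).
Ring D is planar and fully conjugated; 2 ring double bonds (4 π electrons) plus a heteroatom lone pair (2) give 6 π electrons. That satisfies 4n+2 with n=1, so ring D is aromatic (pyrrole).
Ring E has four sp³ carbons, so it is not fully conjugated — not aromatic (cyclohexene).
Ring F is planar and fully conjugated; 3 ring double bonds give 6 π electrons. Since 6 = 4n+2 (n=1), ring F is aromatic (benzene ring).
Ring G has one sp³ carbon, so it is not fully conjugated — not aromatic (cyclopentene ring).
Aromatic: B, C, D, F. Total: 4.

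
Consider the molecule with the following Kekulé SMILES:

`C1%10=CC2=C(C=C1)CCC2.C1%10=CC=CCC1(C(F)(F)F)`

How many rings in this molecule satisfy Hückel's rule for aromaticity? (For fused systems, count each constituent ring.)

1

The SMILES encodes a six-membered carbon ring with three alternating C=C double bonds, fused to a saturated five-membered carbon ring; a six-membered carbon ring with two conjugated C=C double bonds and two sp³ carbons.
The 6-membered ring has a continuous p-orbital overlap around the ring; 3 ring double bonds give 6 π electrons. 6 = 4(1)+2, so it is aromatic (benzene ring).
The 5-membered ring has three sp³ carbons, so it is not fully conjugated — not aromatic (cyclopentane ring).
The second 6-membered ring has two sp³ carbons, so it is not fully conjugated — not aromatic (1,3-cyclohexadiene).
1 of the 3 rings is aromatic. Total: 1.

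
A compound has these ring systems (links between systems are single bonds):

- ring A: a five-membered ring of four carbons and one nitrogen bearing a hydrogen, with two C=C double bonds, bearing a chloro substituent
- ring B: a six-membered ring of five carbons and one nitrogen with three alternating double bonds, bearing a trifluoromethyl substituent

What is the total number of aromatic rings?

2

Ring A has a continuous p-orbital overlap around the ring; 2 ring double bonds (4 π electrons) plus a heteroatom lone pair (2) give 6 π electrons. 6 = 4(1)+2, so ring A is aromatic (pyrrole).
Ring B is planar and fully conjugated; 3 ring double bonds give 6 π electrons. Since 6 = 4n+2 (n=1), ring B is aromatic (pyridine).
Aromatic: A, B. Total: 2.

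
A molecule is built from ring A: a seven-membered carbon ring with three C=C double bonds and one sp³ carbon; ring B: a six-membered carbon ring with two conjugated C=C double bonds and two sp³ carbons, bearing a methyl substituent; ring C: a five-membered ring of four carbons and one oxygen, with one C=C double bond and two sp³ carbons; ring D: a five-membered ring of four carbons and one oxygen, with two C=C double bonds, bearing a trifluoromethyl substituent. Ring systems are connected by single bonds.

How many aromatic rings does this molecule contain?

Ring A has one sp³ carbon, so it is not fully conjugated — not aromatic (cycloheptatriene).
Ring B has two sp³ carbons, so it is not fully conjugated — not aromatic (1,3-cyclohexadiene).
Ring C has two sp³ carbons, so it is not fully conjugated — not aromatic (2,3-dihydrofuran).
Ring D is planar and fully conjugated; 2 ring double bonds (4 π electrons) plus a heteroatom lone pair (2) give 6 π electrons. Since 6 = 4n+2 (n=1), ring D is aromatic (furan).
Aromatic: D. Total: 1.

1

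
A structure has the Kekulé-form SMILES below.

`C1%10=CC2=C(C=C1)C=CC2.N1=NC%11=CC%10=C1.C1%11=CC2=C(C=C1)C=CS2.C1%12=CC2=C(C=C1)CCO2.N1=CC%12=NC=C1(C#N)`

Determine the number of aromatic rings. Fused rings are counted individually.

6

The SMILES encodes a six-membered carbon ring with three alternating C=C double bonds, fused to a five-membered carbon ring containing one C=C double bond and one sp³ carbon; a six-membered ring with two adjacent nitrogens and three alternating double bonds; a six-membered carbon ring with three alternating C=C double bonds, fused to a five-membered ring containing one sulfur and two C=C double bonds; a six-membered carbon ring with three alternating C=C double bonds, fused to a five-membered ring containing one oxygen and two sp³ carbons; a six-membered ring with nitrogens at positions 1 and 4 and three alternating double bonds.
The 6-membered ring is fully conjugated (every ring atom contributes a p orbital); 3 ring double bonds give 6 π electrons. Since 6 = 4n+2 (n=1), it is aromatic (benzene ring).
The 5-membered ring has one sp³ carbon, so it is not fully conjugated — not aromatic (cyclopentene ring).
The 6-membered ring with two nitrogens (1,2) is fully conjugated (every ring atom contributes a p orbital); 3 ring double bonds give 6 π electrons. Since 6 = 4n+2 (n=1), it is aromatic (pyridazine).
The fused 6/5-membered bicyclic (with one sulfur) is a single π system with 9 sp² atoms and 10 π electrons from ring double bonds plus a heteroatom lone pair. 10 = 4(2)+2, so the system is aromatic and both rings count as aromatic (benzothiophene).
The second 6-membered ring has a continuous p-orbital overlap around the ring; 3 ring double bonds give 6 π electrons. 6 = 4(1)+2, so it is aromatic (benzene ring).
The 5-membered ring with one oxygen has two sp³ carbons, so it is not fully conjugated — not aromatic (oxolane ring).
The 6-membered ring with two nitrogens (1,4) has a continuous p-orbital overlap around the ring; 3 ring double bonds give 6 π electrons. Since 6 = 4n+2 (n=1), it is aromatic (pyrazine).
6 of the 8 rings are aromatic. Total: 6.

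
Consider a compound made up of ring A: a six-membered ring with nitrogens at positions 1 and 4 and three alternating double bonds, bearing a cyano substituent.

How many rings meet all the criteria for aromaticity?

Ring A is planar and fully conjugated; 3 ring double bonds give 6 π electrons. 6 = 4(1)+2, so ring A is aromatic (pyrazine).

1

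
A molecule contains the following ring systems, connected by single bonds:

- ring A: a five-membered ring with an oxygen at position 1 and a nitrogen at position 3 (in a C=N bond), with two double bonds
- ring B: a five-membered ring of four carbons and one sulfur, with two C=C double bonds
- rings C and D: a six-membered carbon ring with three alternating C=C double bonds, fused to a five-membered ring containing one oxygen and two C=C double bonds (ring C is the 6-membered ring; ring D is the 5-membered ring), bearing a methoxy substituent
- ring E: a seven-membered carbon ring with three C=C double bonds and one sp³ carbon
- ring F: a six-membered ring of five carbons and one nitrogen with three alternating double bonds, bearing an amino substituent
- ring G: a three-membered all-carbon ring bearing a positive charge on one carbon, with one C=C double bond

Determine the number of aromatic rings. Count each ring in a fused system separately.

6

Ring A is planar and fully conjugated; 2 ring double bonds (4 π electrons) plus a heteroatom lone pair (2) give 6 π electrons. That satisfies 4n+2 with n=1, so ring A is aromatic (oxazole).
Ring B is fully conjugated (every ring atom contributes a p orbital); 2 ring double bonds (4 π electrons) plus a heteroatom lone pair (2) give 6 π electrons. 6 = 4(1)+2, so ring B is aromatic (thiophene).
Rings C and D form a fused bicyclic system (with one oxygen) with 9 sp² atoms and 10 π electrons from ring double bonds plus a heteroatom lone pair. 10 = 4(2)+2, so the system is aromatic and both rings count as aromatic (benzofuran).
Ring E has one sp³ carbon, so it is not fully conjugated — not aromatic (cycloheptatriene).
Ring F is fully conjugated (every ring atom contributes a p orbital); 3 ring double bonds give 6 π electrons. Since 6 = 4n+2 (n=1), ring F is aromatic (pyridine).
Ring G is planar and fully conjugated; 1 ring double bond (2 π electrons) plus the carbocation's empty p orbital (0, but keeps the ring conjugated) give 2 π electrons. 2 = 4(0)+2, so ring G is aromatic (cyclopropenyl cation).
Aromatic: A, B, C, D, F, G. Total: 6.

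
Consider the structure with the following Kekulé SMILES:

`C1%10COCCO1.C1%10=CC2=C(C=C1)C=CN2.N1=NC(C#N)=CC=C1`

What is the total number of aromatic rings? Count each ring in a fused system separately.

The SMILES encodes a six-membered saturated ring with oxygens at positions 1 and 4; a six-membered carbon ring with three alternating C=C double bonds, fused to a five-membered ring containing one N–H nitrogen and two C=C double bonds; a six-membered ring with two adjacent nitrogens and three alternating double bonds.
The 6-membered ring with two oxygens (1,4) has only sp³ atoms, so it is not fully conjugated — not aromatic (1,4-dioxane).
The fused 6/5-membered bicyclic (with one N–H) is a single π system with 9 sp² atoms and 10 π electrons from ring double bonds plus a heteroatom lone pair. 10 = 4(2)+2, so the system is aromatic and both rings count as aromatic (indole).
The 6-membered ring with two nitrogens (1,2) has a continuous p-orbital overlap around the ring; 3 ring double bonds give 6 π electrons. 6 = 4(1)+2, so it is aromatic (pyridazine).
3 of the 4 rings are aromatic. Total: 3.

3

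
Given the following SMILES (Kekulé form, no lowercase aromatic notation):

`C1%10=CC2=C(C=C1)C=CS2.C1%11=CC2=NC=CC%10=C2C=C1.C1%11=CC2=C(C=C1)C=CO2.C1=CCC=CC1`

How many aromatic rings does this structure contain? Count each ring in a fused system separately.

6

The SMILES encodes a six-membered carbon ring with three alternating C=C double bonds, fused to a five-membered ring containing one sulfur and two C=C double bonds; two fused six-membered rings, each with three alternating double bonds; one ring is all carbon and the other has one ring nitrogen; a six-membered carbon ring with three alternating C=C double bonds, fused to a five-membered ring containing one oxygen and two C=C double bonds; a six-membered carbon ring with two isolated C=C double bonds and two sp³ carbons.
The fused 6/5-membered bicyclic (with one sulfur) is a single π system with 9 sp² atoms and 10 π electrons from ring double bonds plus a heteroatom lone pair. 10 = 4(2)+2, so the system is aromatic and both rings count as aromatic (benzothiophene).
The fused 6/6-membered bicyclic (with one nitrogen) is a single π system with 10 sp² atoms and 10 π electrons from ring double bonds. 10 = 4(2)+2, so the system is aromatic and both rings count as aromatic (quinoline).
The fused 6/5-membered bicyclic (with one oxygen) is a single π system with 9 sp² atoms and 10 π electrons from ring double bonds plus a heteroatom lone pair. 10 = 4(2)+2, so the system is aromatic and both rings count as aromatic (benzofuran).
The 6-membered ring has two sp³ carbons, so it is not fully conjugated — not aromatic (1,4-cyclohexadiene).
6 of the 7 rings are aromatic. Total: 6.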